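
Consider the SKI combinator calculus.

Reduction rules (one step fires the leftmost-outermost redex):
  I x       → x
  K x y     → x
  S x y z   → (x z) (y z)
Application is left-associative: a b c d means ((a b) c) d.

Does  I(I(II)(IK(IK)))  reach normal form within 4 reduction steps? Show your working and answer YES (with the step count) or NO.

  start: I(I(II)(IK(IK)))
  step 1: I(II)(IK(IK))
  step 2: II(IK(IK))
  step 3: I(IK(IK))
  step 4: IK(IK)

Answer: NO — after 4 steps the term is IK(IK), not yet normal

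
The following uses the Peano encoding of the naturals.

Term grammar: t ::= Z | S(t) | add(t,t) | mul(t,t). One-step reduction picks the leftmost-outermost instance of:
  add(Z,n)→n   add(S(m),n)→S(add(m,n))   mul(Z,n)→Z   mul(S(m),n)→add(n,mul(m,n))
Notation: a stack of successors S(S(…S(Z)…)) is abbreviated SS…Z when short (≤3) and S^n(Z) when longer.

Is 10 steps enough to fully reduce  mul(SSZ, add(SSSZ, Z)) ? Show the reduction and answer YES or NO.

  start: mul(SSZ, add(SSSZ, Z))
  →1  add(add(SSSZ, Z), mul(SZ, add(SSSZ, Z)))
  →2  add(S(add(SSZ, Z)), mul(SZ, add(SSSZ, Z)))
  →3  S(add(add(SSZ, Z), mul(SZ, add(SSSZ, Z))))
  →4  S(add(S(add(SZ, Z)), mul(SZ, add(SSSZ, Z))))
  →5  S(S(add(add(SZ, Z), mul(SZ, add(SSSZ, Z)))))
  →6  S(S(add(S(add(Z, Z)), mul(SZ, add(SSSZ, Z)))))
  →7  S(S(S(add(add(Z, Z), mul(SZ, add(SSSZ, Z))))))
  →8  S(S(S(add(Z, mul(SZ, add(SSSZ, Z))))))
  →9  S(S(S(mul(SZ, add(SSSZ, Z)))))
  →10  S(S(S(add(add(SSSZ, Z), mul(Z, add(SSSZ, Z))))))

Answer: NO — after 10 steps the term is S(S(S(add(add(SSSZ, Z), mul(Z, add(SSSZ, Z)))))), not yet normal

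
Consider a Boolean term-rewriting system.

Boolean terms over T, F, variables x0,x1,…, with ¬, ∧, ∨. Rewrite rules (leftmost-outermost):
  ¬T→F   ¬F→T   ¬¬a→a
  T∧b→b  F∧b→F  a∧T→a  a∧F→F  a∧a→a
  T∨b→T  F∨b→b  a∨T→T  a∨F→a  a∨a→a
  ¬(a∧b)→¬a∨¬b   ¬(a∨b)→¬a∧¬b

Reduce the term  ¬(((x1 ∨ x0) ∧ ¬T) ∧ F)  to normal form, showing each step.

  start: ¬(((x1 ∨ x0) ∧ ¬T) ∧ F)
  step 1: ¬((x1 ∨ x0) ∧ ¬T) ∨ ¬F
  step 2: (¬(x1 ∨ x0) ∨ ¬¬T) ∨ ¬F
  step 3: ((¬x1 ∧ ¬x0) ∨ ¬¬T) ∨ ¬F
  step 4: ((¬x1 ∧ ¬x0) ∨ T) ∨ ¬F
  step 5: T ∨ ¬F
  step 6: T

Answer: normal form = T  (in 6 steps)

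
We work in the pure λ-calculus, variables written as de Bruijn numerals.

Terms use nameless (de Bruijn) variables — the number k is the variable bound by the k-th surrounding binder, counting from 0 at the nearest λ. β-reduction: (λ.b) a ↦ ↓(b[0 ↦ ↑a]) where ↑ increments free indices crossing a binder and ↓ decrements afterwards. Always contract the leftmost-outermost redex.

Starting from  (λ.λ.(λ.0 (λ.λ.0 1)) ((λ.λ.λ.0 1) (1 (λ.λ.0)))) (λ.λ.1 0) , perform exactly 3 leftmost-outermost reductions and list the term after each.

  start: (λ.λ.(λ.0 (λ.λ.0 1)) ((λ.λ.λ.0 1) (1 (λ.λ.0)))) (λ.λ.1 0)
  [1] λ.(λ.0 (λ.λ.0 1)) ((λ.λ.λ.0 1) ((λ.λ.1 0) (λ.λ.0)))
  [2] λ.(λ.λ.λ.0 1) ((λ.λ.1 0) (λ.λ.0)) (λ.λ.0 1)
  [3] λ.(λ.λ.0 1) (λ.λ.0 1)

Answer: after 3 steps: λ.(λ.λ.0 1) (λ.λ.0 1)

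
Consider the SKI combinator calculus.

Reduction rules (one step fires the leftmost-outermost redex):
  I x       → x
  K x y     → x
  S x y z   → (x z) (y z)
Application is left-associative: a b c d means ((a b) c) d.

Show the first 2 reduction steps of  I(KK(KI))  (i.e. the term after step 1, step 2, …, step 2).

  start: I(KK(KI))
  [1] KK(KI)
  [2] K

Answer: after 2 steps: K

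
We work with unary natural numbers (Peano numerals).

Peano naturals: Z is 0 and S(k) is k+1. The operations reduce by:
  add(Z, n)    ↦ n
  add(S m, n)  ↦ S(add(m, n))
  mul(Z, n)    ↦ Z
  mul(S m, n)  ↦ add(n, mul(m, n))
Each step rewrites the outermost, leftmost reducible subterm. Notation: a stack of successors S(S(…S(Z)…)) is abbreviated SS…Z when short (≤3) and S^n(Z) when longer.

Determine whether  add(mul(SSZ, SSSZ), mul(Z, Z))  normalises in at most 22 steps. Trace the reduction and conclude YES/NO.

  start: add(mul(SSZ, SSSZ), mul(Z, Z))
  [1] add(add(SSSZ, mul(SZ, SSSZ)), mul(Z, Z))
  [2] add(S(add(SSZ, mul(SZ, SSSZ))), mul(Z, Z))
  [3] S(add(add(SSZ, mul(SZ, SSSZ)), mul(Z, Z)))
  [4] S(add(S(add(SZ, mul(SZ, SSSZ))), mul(Z, Z)))
  [5] S(S(add(add(SZ, mul(SZ, SSSZ)), mul(Z, Z))))
  [6] S(S(add(S(add(Z, mul(SZ, SSSZ))), mul(Z, Z))))
  [7] S(S(S(add(add(Z, mul(SZ, SSSZ)), mul(Z, Z)))))
  [8] S(S(S(add(mul(SZ, SSSZ), mul(Z, Z)))))
  [9] S(S(S(add(add(SSSZ, mul(Z, SSSZ)), mul(Z, Z)))))
  [10] S(S(S(add(S(add(SSZ, mul(Z, SSSZ))), mul(Z, Z)))))
  [11] S(S(S(S(add(add(SSZ, mul(Z, SSSZ)), mul(Z, Z))))))
  [12] S(S(S(S(add(S(add(SZ, mul(Z, SSSZ))), mul(Z, Z))))))
  [13] S(S(S(S(S(add(add(SZ, mul(Z, SSSZ)), mul(Z, Z)))))))
  [14] S(S(S(S(S(add(S(add(Z, mul(Z, SSSZ))), mul(Z, Z)))))))
  [15] S(S(S(S(S(S(add(add(Z, mul(Z, SSSZ)), mul(Z, Z))))))))
  [16] S(S(S(S(S(S(add(mul(Z, SSSZ), mul(Z, Z))))))))
  [17] S(S(S(S(S(S(add(Z, mul(Z, Z))))))))
  [18] S(S(S(S(S(S(mul(Z, Z)))))))
  [19] S^6(Z)

Answer: YES — reaches normal form S^6(Z) in 19 ≤ 22 steps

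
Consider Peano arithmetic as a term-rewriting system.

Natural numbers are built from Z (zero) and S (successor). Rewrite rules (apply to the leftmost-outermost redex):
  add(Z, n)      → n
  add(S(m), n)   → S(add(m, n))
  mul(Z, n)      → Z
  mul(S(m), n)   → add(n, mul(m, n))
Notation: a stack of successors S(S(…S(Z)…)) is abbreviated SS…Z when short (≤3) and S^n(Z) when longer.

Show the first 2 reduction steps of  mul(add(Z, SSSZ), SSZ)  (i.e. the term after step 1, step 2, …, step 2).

  start: mul(add(Z, SSSZ), SSZ)
  [1] mul(SSSZ, SSZ)
  [2] add(SSZ, mul(SSZ, SSZ))

Answer: after 2 steps: add(SSZ, mul(SSZ, SSZ))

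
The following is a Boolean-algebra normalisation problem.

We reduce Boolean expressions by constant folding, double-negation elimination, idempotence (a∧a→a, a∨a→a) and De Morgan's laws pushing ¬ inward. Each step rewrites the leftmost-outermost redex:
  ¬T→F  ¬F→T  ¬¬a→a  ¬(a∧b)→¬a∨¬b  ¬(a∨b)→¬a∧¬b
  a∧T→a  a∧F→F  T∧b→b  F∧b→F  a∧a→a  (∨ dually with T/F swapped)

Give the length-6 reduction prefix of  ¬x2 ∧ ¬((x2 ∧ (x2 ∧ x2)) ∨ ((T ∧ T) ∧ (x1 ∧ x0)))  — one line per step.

  start: ¬x2 ∧ ¬((x2 ∧ (x2 ∧ x2)) ∨ ((T ∧ T) ∧ (x1 ∧ x0)))
  →1  ¬x2 ∧ (¬(x2 ∧ (x2 ∧ x2)) ∧ ¬((T ∧ T) ∧ (x1 ∧ x0)))
  →2  ¬x2 ∧ ((¬x2 ∨ ¬(x2 ∧ x2)) ∧ ¬((T ∧ T) ∧ (x1 ∧ x0)))
  →3  ¬x2 ∧ ((¬x2 ∨ (¬x2 ∨ ¬x2)) ∧ ¬((T ∧ T) ∧ (x1 ∧ x0)))
  →4  ¬x2 ∧ ((¬x2 ∨ ¬x2) ∧ ¬((T ∧ T) ∧ (x1 ∧ x0)))
  →5  ¬x2 ∧ (¬x2 ∧ ¬((T ∧ T) ∧ (x1 ∧ x0)))
  →6  ¬x2 ∧ (¬x2 ∧ (¬(T ∧ T) ∨ ¬(x1 ∧ x0)))

Answer: after 6 steps: ¬x2 ∧ (¬x2 ∧ (¬(T ∧ T) ∨ ¬(x1 ∧ x0)))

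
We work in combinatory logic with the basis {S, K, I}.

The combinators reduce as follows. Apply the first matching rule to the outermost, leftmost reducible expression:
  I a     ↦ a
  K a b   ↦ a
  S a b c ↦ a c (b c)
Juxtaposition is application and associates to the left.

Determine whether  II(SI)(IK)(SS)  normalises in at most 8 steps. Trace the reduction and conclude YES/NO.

  start: II(SI)(IK)(SS)
  [1] I(SI)(IK)(SS)
  [2] SI(IK)(SS)
  [3] I(SS)(IK(SS))
  [4] SS(IK(SS))
  [5] SS(K(SS))

Answer: YES — reaches normal form SS(K(SS)) in 5 ≤ 8 steps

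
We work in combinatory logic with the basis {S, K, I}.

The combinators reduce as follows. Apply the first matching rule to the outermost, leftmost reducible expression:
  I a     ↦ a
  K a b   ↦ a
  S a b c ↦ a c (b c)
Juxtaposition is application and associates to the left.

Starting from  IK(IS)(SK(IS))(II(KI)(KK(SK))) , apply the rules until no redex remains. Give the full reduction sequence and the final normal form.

  start: IK(IS)(SK(IS))(II(KI)(KK(SK)))
  step 1: K(IS)(SK(IS))(II(KI)(KK(SK)))
  step 2: IS(II(KI)(KK(SK)))
  step 3: S(II(KI)(KK(SK)))
  step 4: S(I(KI)(KK(SK)))
  step 5: S(KI(KK(SK)))
  step 6: SI

Answer: normal form = SI  (in 6 steps)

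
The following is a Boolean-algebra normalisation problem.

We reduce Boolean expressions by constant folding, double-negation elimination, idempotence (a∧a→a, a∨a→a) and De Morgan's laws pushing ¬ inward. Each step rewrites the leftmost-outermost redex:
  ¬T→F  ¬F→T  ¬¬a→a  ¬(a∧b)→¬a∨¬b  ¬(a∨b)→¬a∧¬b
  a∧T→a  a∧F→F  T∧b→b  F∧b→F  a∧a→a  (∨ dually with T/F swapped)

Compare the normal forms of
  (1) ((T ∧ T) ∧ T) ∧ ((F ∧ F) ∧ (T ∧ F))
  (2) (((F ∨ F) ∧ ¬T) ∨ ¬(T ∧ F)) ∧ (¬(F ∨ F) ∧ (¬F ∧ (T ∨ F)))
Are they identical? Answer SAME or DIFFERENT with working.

Answer: DIFFERENT — A ⇓ F, B ⇓ T

Reduction:
Term A:
  start: ((T ∧ T) ∧ T) ∧ ((F ∧ F) ∧ (T ∧ F))
  step 1: (T ∧ T) ∧ ((F ∧ F) ∧ (T ∧ F))
  step 2: T ∧ ((F ∧ F) ∧ (T ∧ F))
  step 3: (F ∧ F) ∧ (T ∧ F)
  step 4: F ∧ (T ∧ F)
  step 5: F

Term B:
  start: (((F ∨ F) ∧ ¬T) ∨ ¬(T ∧ F)) ∧ (¬(F ∨ F) ∧ (¬F ∧ (T ∨ F)))
  step 1: ((F ∧ ¬T) ∨ ¬(T ∧ F)) ∧ (¬(F ∨ F) ∧ (¬F ∧ (T ∨ F)))
  step 2: (F ∨ ¬(T ∧ F)) ∧ (¬(F ∨ F) ∧ (¬F ∧ (T ∨ F)))
  step 3: ¬(T ∧ F) ∧ (¬(F ∨ F) ∧ (¬F ∧ (T ∨ F)))
  step 4: (¬T ∨ ¬F) ∧ (¬(F ∨ F) ∧ (¬F ∧ (T ∨ F)))
  step 5: (F ∨ ¬F) ∧ (¬(F ∨ F) ∧ (¬F ∧ (T ∨ F)))
  step 6: ¬F ∧ (¬(F ∨ F) ∧ (¬F ∧ (T ∨ F)))
  step 7: T ∧ (¬(F ∨ F) ∧ (¬F ∧ (T ∨ F)))
  step 8: ¬(F ∨ F) ∧ (¬F ∧ (T ∨ F))
  step 9: (¬F ∧ ¬F) ∧ (¬F ∧ (T ∨ F))
  step 10: ¬F ∧ (¬F ∧ (T ∨ F))
  step 11: T ∧ (¬F ∧ (T ∨ F))
  step 12: ¬F ∧ (T ∨ F)
  step 13: T ∧ (T ∨ F)
  step 14: T ∨ F
  step 15: T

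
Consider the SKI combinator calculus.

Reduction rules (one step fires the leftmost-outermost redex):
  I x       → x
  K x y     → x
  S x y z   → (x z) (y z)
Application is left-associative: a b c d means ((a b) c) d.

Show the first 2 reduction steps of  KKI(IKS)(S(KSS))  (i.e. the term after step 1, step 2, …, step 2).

Answer: after 2 steps: IKS

Reduction:
  start: KKI(IKS)(S(KSS))
  step 1: K(IKS)(S(KSS))
  step 2: IKS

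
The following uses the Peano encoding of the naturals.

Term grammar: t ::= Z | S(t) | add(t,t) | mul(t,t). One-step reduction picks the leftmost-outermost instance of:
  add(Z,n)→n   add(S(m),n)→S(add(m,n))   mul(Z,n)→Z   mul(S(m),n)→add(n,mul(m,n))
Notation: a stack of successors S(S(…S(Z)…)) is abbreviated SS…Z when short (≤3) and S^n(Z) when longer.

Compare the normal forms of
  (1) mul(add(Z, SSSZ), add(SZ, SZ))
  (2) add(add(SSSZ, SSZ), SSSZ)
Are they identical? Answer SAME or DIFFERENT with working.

Term A:
  start: mul(add(Z, SSSZ), add(SZ, SZ))
  step 1: mul(SSSZ, add(SZ, SZ))
  step 2: add(add(SZ, SZ), mul(SSZ, add(SZ, SZ)))
  step 3: add(S(add(Z, SZ)), mul(SSZ, add(SZ, SZ)))
  step 4: S(add(add(Z, SZ), mul(SSZ, add(SZ, SZ))))
  step 5: S(add(SZ, mul(SSZ, add(SZ, SZ))))
  step 6: S(S(add(Z, mul(SSZ, add(SZ, SZ)))))
  step 7: S(S(mul(SSZ, add(SZ, SZ))))
  step 8: S(S(add(add(SZ, SZ), mul(SZ, add(SZ, SZ)))))
  step 9: S(S(add(S(add(Z, SZ)), mul(SZ, add(SZ, SZ)))))
  step 10: S(S(S(add(add(Z, SZ), mul(SZ, add(SZ, SZ))))))
  step 11: S(S(S(add(SZ, mul(SZ, add(SZ, SZ))))))
  step 12: S(S(S(S(add(Z, mul(SZ, add(SZ, SZ)))))))
  step 13: S(S(S(S(mul(SZ, add(SZ, SZ))))))
  step 14: S(S(S(S(add(add(SZ, SZ), mul(Z, add(SZ, SZ)))))))
  step 15: S(S(S(S(add(S(add(Z, SZ)), mul(Z, add(SZ, SZ)))))))
  step 16: S(S(S(S(S(add(add(Z, SZ), mul(Z, add(SZ, SZ))))))))
  step 17: S(S(S(S(S(add(SZ, mul(Z, add(SZ, SZ))))))))
  step 18: S(S(S(S(S(S(add(Z, mul(Z, add(SZ, SZ)))))))))
  step 19: S(S(S(S(S(S(mul(Z, add(SZ, SZ))))))))
  step 20: S^6(Z)

Term B:
  start: add(add(SSSZ, SSZ), SSSZ)
  step 1: add(S(add(SSZ, SSZ)), SSSZ)
  step 2: S(add(add(SSZ, SSZ), SSSZ))
  step 3: S(add(S(add(SZ, SSZ)), SSSZ))
  step 4: S(S(add(add(SZ, SSZ), SSSZ)))
  step 5: S(S(add(S(add(Z, SSZ)), SSSZ)))
  step 6: S(S(S(add(add(Z, SSZ), SSSZ))))
  step 7: S(S(S(add(SSZ, SSSZ))))
  step 8: S(S(S(S(add(SZ, SSSZ)))))
  step 9: S(S(S(S(S(add(Z, SSSZ))))))
  step 10: S^8(Z)

Answer: DIFFERENT — A ⇓ S^6(Z), B ⇓ S^8(Z)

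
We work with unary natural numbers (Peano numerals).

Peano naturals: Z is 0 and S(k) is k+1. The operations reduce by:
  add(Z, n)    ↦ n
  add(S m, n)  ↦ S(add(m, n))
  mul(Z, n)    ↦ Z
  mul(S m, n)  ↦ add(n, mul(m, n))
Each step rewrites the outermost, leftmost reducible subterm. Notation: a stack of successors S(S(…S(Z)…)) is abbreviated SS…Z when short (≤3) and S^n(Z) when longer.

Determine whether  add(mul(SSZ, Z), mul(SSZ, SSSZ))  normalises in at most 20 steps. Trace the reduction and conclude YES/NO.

  start: add(mul(SSZ, Z), mul(SSZ, SSSZ))
  step 1: add(add(Z, mul(SZ, Z)), mul(SSZ, SSSZ))
  step 2: add(mul(SZ, Z), mul(SSZ, SSSZ))
  step 3: add(add(Z, mul(Z, Z)), mul(SSZ, SSSZ))
  step 4: add(mul(Z, Z), mul(SSZ, SSSZ))
  step 5: add(Z, mul(SSZ, SSSZ))
  step 6: mul(SSZ, SSSZ)
  step 7: add(SSSZ, mul(SZ, SSSZ))
  step 8: S(add(SSZ, mul(SZ, SSSZ)))
  step 9: S(S(add(SZ, mul(SZ, SSSZ))))
  step 10: S(S(S(add(Z, mul(SZ, SSSZ)))))
  step 11: S(S(S(mul(SZ, SSSZ))))
  step 12: S(S(S(add(SSSZ, mul(Z, SSSZ)))))
  step 13: S(S(S(S(add(SSZ, mul(Z, SSSZ))))))
  step 14: S(S(S(S(S(add(SZ, mul(Z, SSSZ)))))))
  step 15: S(S(S(S(S(S(add(Z, mul(Z, SSSZ))))))))
  step 16: S(S(S(S(S(S(mul(Z, SSSZ)))))))
  step 17: S^6(Z)

Answer: YES — reaches normal form S^6(Z) in 17 ≤ 20 steps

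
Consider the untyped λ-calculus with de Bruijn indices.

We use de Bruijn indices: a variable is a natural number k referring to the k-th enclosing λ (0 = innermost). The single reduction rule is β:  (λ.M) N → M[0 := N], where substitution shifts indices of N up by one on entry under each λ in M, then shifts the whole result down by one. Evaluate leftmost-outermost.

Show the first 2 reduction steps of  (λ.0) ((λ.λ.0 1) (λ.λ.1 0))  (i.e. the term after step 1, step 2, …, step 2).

  start: (λ.0) ((λ.λ.0 1) (λ.λ.1 0))
  step 1: (λ.λ.0 1) (λ.λ.1 0)
  step 2: λ.0 (λ.λ.1 0)

Answer: after 2 steps: λ.0 (λ.λ.1 0)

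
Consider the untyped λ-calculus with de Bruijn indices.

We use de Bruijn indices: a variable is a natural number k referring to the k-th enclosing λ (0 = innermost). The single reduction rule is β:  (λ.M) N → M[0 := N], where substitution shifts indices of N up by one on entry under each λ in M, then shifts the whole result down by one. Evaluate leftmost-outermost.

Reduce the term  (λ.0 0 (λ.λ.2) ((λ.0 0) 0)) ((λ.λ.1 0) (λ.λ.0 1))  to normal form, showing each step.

Answer: normal form = λ.λ.0 1  (in 9 steps)

Working:
  start: (λ.0 0 (λ.λ.2) ((λ.0 0) 0)) ((λ.λ.1 0) (λ.λ.0 1))
  [1] (λ.λ.1 0) (λ.λ.0 1) ((λ.λ.1 0) (λ.λ.0 1)) (λ.λ.(λ.λ.1 0) (λ.λ.0 1)) ((λ.0 0) ((λ.λ.1 0) (λ.λ.0 1)))
  [2] (λ.(λ.λ.0 1) 0) ((λ.λ.1 0) (λ.λ.0 1)) (λ.λ.(λ.λ.1 0) (λ.λ.0 1)) ((λ.0 0) ((λ.λ.1 0) (λ.λ.0 1)))
  [3] (λ.λ.0 1) ((λ.λ.1 0) (λ.λ.0 1)) (λ.λ.(λ.λ.1 0) (λ.λ.0 1)) ((λ.0 0) ((λ.λ.1 0) (λ.λ.0 1)))
  [4] (λ.0 ((λ.λ.1 0) (λ.λ.0 1))) (λ.λ.(λ.λ.1 0) (λ.λ.0 1)) ((λ.0 0) ((λ.λ.1 0) (λ.λ.0 1)))
  [5] (λ.λ.(λ.λ.1 0) (λ.λ.0 1)) ((λ.λ.1 0) (λ.λ.0 1)) ((λ.0 0) ((λ.λ.1 0) (λ.λ.0 1)))
  [6] (λ.(λ.λ.1 0) (λ.λ.0 1)) ((λ.0 0) ((λ.λ.1 0) (λ.λ.0 1)))
  [7] (λ.λ.1 0) (λ.λ.0 1)
  [8] λ.(λ.λ.0 1) 0
  [9] λ.λ.0 1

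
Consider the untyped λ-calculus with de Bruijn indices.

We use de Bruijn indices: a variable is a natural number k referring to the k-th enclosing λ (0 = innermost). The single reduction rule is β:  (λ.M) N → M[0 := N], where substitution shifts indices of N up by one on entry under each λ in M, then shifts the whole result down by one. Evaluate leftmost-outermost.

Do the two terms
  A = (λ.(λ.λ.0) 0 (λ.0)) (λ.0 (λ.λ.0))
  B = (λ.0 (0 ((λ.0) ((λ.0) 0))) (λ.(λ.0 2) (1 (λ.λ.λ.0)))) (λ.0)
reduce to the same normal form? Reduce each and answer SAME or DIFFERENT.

Answer: DIFFERENT — A ⇓ λ.0, B ⇓ λ.λ.λ.0

Working:
Term A:
  start: (λ.(λ.λ.0) 0 (λ.0)) (λ.0 (λ.λ.0))
  →1  (λ.λ.0) (λ.0 (λ.λ.0)) (λ.0)
  →2  (λ.0) (λ.0)
  →3  λ.0

Term B:
  start: (λ.0 (0 ((λ.0) ((λ.0) 0))) (λ.(λ.0 2) (1 (λ.λ.λ.0)))) (λ.0)
  →1  (λ.0) ((λ.0) ((λ.0) ((λ.0) (λ.0)))) (λ.(λ.0 (λ.0)) ((λ.0) (λ.λ.λ.0)))
  →2  (λ.0) ((λ.0) ((λ.0) (λ.0))) (λ.(λ.0 (λ.0)) ((λ.0) (λ.λ.λ.0)))
  →3  (λ.0) ((λ.0) (λ.0)) (λ.(λ.0 (λ.0)) ((λ.0) (λ.λ.λ.0)))
  →4  (λ.0) (λ.0) (λ.(λ.0 (λ.0)) ((λ.0) (λ.λ.λ.0)))
  →5  (λ.0) (λ.(λ.0 (λ.0)) ((λ.0) (λ.λ.λ.0)))
  →6  λ.(λ.0 (λ.0)) ((λ.0) (λ.λ.λ.0))
  →7  λ.(λ.0) (λ.λ.λ.0) (λ.0)
  →8  λ.(λ.λ.λ.0) (λ.0)
  →9  λ.λ.λ.0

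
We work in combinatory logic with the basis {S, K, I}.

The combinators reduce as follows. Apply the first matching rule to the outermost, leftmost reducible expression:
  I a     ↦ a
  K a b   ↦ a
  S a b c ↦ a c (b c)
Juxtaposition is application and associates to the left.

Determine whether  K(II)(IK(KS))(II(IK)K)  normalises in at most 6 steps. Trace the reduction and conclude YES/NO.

  start: K(II)(IK(KS))(II(IK)K)
  →1  II(II(IK)K)
  →2  I(II(IK)K)
  →3  II(IK)K
  →4  I(IK)K
  →5  IKK
  →6  KK

Answer: YES — reaches normal form KK in 6 ≤ 6 steps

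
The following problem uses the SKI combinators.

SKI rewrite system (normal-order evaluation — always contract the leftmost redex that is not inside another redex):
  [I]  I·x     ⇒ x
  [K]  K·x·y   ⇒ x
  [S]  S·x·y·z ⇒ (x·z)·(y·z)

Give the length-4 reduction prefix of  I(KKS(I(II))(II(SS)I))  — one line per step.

Answer: after 4 steps: II

Derivation:
  start: I(KKS(I(II))(II(SS)I))
  [1] KKS(I(II))(II(SS)I)
  [2] K(I(II))(II(SS)I)
  [3] I(II)
  [4] II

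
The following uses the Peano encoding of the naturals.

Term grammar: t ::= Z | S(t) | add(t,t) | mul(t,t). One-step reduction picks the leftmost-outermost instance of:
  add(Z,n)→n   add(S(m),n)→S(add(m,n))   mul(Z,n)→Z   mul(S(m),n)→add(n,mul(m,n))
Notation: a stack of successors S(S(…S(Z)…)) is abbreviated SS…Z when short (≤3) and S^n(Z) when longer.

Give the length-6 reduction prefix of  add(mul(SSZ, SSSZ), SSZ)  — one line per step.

  start: add(mul(SSZ, SSSZ), SSZ)
  [1] add(add(SSSZ, mul(SZ, SSSZ)), SSZ)
  [2] add(S(add(SSZ, mul(SZ, SSSZ))), SSZ)
  [3] S(add(add(SSZ, mul(SZ, SSSZ)), SSZ))
  [4] S(add(S(add(SZ, mul(SZ, SSSZ))), SSZ))
  [5] S(S(add(add(SZ, mul(SZ, SSSZ)), SSZ)))
  [6] S(S(add(S(add(Z, mul(SZ, SSSZ))), SSZ)))

Answer: after 6 steps: S(S(add(S(add(Z, mul(SZ, SSSZ))), SSZ)))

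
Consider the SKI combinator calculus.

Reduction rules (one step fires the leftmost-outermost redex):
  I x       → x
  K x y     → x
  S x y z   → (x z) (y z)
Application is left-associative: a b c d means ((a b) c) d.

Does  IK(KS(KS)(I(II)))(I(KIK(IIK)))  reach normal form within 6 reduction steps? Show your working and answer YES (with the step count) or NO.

Answer: YES — reaches normal form SI in 5 ≤ 6 steps

Reduction:
  start: IK(KS(KS)(I(II)))(I(KIK(IIK)))
  →1  K(KS(KS)(I(II)))(I(KIK(IIK)))
  →2  KS(KS)(I(II))
  →3  S(I(II))
  →4  S(II)
  →5  SI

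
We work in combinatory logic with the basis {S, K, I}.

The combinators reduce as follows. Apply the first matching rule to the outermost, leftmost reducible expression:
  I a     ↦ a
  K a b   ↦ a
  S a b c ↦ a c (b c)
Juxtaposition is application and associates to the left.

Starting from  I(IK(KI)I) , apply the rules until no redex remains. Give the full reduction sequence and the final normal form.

  start: I(IK(KI)I)
  step 1: IK(KI)I
  step 2: K(KI)I
  step 3: KI

Answer: normal form = KI  (in 3 steps)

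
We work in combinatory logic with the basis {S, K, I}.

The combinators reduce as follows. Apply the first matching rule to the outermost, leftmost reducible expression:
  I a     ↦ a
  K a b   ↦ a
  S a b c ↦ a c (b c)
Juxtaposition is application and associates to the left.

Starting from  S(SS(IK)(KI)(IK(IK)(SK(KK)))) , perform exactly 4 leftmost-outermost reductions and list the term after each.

  start: S(SS(IK)(KI)(IK(IK)(SK(KK))))
  →1  S(S(KI)(IK(KI))(IK(IK)(SK(KK))))
  →2  S(KI(IK(IK)(SK(KK)))(IK(KI)(IK(IK)(SK(KK)))))
  →3  S(I(IK(KI)(IK(IK)(SK(KK)))))
  →4  S(IK(KI)(IK(IK)(SK(KK))))

Answer: after 4 steps: S(IK(KI)(IK(IK)(SK(KK))))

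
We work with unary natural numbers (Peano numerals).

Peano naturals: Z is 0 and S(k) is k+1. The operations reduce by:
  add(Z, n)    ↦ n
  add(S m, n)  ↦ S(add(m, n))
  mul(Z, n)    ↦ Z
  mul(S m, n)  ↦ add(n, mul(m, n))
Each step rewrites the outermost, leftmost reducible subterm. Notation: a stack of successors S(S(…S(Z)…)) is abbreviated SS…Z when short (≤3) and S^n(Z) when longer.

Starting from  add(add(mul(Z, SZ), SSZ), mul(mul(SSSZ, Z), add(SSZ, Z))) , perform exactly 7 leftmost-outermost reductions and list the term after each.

Answer: after 7 steps: S(S(mul(mul(SSZ, Z), add(SSZ, Z))))

Reduction:
  start: add(add(mul(Z, SZ), SSZ), mul(mul(SSSZ, Z), add(SSZ, Z)))
  [1] add(add(Z, SSZ), mul(mul(SSSZ, Z), add(SSZ, Z)))
  [2] add(SSZ, mul(mul(SSSZ, Z), add(SSZ, Z)))
  [3] S(add(SZ, mul(mul(SSSZ, Z), add(SSZ, Z))))
  [4] S(S(add(Z, mul(mul(SSSZ, Z), add(SSZ, Z)))))
  [5] S(S(mul(mul(SSSZ, Z), add(SSZ, Z))))
  [6] S(S(mul(add(Z, mul(SSZ, Z)), add(SSZ, Z))))
  [7] S(S(mul(mul(SSZ, Z), add(SSZ, Z))))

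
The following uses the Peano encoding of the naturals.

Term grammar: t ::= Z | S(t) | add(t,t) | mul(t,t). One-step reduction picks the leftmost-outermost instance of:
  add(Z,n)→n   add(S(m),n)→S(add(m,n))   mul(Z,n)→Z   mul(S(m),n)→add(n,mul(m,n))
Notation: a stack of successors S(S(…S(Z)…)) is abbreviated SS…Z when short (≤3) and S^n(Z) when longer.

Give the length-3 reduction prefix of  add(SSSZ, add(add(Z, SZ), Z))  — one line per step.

Answer: after 3 steps: S(S(S(add(Z, add(add(Z, SZ), Z)))))

Working:
  start: add(SSSZ, add(add(Z, SZ), Z))
  →1  S(add(SSZ, add(add(Z, SZ), Z)))
  →2  S(S(add(SZ, add(add(Z, SZ), Z))))
  →3  S(S(S(add(Z, add(add(Z, SZ), Z)))))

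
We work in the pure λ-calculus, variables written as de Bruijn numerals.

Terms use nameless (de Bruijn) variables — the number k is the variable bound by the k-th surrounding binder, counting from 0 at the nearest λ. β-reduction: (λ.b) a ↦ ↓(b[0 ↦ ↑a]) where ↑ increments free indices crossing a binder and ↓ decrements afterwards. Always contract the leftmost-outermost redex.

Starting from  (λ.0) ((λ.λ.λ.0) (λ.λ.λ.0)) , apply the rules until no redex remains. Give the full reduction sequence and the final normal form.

Answer: normal form = λ.λ.0  (in 2 steps)

Reduction:
  start: (λ.0) ((λ.λ.λ.0) (λ.λ.λ.0))
  step 1: (λ.λ.λ.0) (λ.λ.λ.0)
  step 2: λ.λ.0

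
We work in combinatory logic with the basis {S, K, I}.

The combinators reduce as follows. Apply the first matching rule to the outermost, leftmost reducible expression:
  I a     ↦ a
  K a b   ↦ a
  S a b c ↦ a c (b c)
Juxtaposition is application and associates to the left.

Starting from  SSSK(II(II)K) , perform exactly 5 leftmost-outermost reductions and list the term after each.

Answer: after 5 steps: IIK

Working:
  start: SSSK(II(II)K)
  →1  SK(SK)(II(II)K)
  →2  K(II(II)K)(SK(II(II)K))
  →3  II(II)K
  →4  I(II)K
  →5  IIK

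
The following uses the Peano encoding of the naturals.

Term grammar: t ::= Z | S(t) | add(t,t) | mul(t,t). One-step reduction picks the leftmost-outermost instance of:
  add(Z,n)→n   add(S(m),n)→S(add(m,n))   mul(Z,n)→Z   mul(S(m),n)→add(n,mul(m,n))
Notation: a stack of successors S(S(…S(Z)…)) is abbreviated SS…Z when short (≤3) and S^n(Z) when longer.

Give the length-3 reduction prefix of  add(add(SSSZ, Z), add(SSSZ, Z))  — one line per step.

  start: add(add(SSSZ, Z), add(SSSZ, Z))
  step 1: add(S(add(SSZ, Z)), add(SSSZ, Z))
  step 2: S(add(add(SSZ, Z), add(SSSZ, Z)))
  step 3: S(add(S(add(SZ, Z)), add(SSSZ, Z)))

Answer: after 3 steps: S(add(S(add(SZ, Z)), add(SSSZ, Z)))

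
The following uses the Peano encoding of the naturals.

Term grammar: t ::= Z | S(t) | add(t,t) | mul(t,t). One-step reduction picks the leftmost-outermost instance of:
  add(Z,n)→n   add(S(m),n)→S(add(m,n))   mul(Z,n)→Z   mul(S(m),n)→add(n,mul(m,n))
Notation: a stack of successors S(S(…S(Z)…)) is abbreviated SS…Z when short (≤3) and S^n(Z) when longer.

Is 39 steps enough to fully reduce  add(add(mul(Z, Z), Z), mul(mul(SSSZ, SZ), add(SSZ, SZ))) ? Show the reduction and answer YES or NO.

  start: add(add(mul(Z, Z), Z), mul(mul(SSSZ, SZ), add(SSZ, SZ)))
  →1  add(add(Z, Z), mul(mul(SSSZ, SZ), add(SSZ, SZ)))
  →2  add(Z, mul(mul(SSSZ, SZ), add(SSZ, SZ)))
  →3  mul(mul(SSSZ, SZ), add(SSZ, SZ))
  →4  mul(add(SZ, mul(SSZ, SZ)), add(SSZ, SZ))
  →5  mul(S(add(Z, mul(SSZ, SZ))), add(SSZ, SZ))
  →6  add(add(SSZ, SZ), mul(add(Z, mul(SSZ, SZ)), add(SSZ, SZ)))
  →7  add(S(add(SZ, SZ)), mul(add(Z, mul(SSZ, SZ)), add(SSZ, SZ)))
  →8  S(add(add(SZ, SZ), mul(add(Z, mul(SSZ, SZ)), add(SSZ, SZ))))
  →9  S(add(S(add(Z, SZ)), mul(add(Z, mul(SSZ, SZ)), add(SSZ, SZ))))
  →10  S(S(add(add(Z, SZ), mul(add(Z, mul(SSZ, SZ)), add(SSZ, SZ)))))
  →11  S(S(add(SZ, mul(add(Z, mul(SSZ, SZ)), add(SSZ, SZ)))))
  →12  S(S(S(add(Z, mul(add(Z, mul(SSZ, SZ)), add(SSZ, SZ))))))
  →13  S(S(S(mul(add(Z, mul(SSZ, SZ)), add(SSZ, SZ)))))
  →14  S(S(S(mul(mul(SSZ, SZ), add(SSZ, SZ)))))
  →15  S(S(S(mul(add(SZ, mul(SZ, SZ)), add(SSZ, SZ)))))
  →16  S(S(S(mul(S(add(Z, mul(SZ, SZ))), add(SSZ, SZ)))))
  →17  S(S(S(add(add(SSZ, SZ), mul(add(Z, mul(SZ, SZ)), add(SSZ, SZ))))))
  →18  S(S(S(add(S(add(SZ, SZ)), mul(add(Z, mul(SZ, SZ)), add(SSZ, SZ))))))
  →19  S(S(S(S(add(add(SZ, SZ), mul(add(Z, mul(SZ, SZ)), add(SSZ, SZ)))))))
  →20  S(S(S(S(add(S(add(Z, SZ)), mul(add(Z, mul(SZ, SZ)), add(SSZ, SZ)))))))
  →21  S(S(S(S(S(add(add(Z, SZ), mul(add(Z, mul(SZ, SZ)), add(SSZ, SZ))))))))
  →22  S(S(S(S(S(add(SZ, mul(add(Z, mul(SZ, SZ)), add(SSZ, SZ))))))))
  →23  S(S(S(S(S(S(add(Z, mul(add(Z, mul(SZ, SZ)), add(SSZ, SZ)))))))))
  →24  S(S(S(S(S(S(mul(add(Z, mul(SZ, SZ)), add(SSZ, SZ))))))))
  →25  S(S(S(S(S(S(mul(mul(SZ, SZ), add(SSZ, SZ))))))))
  →26  S(S(S(S(S(S(mul(add(SZ, mul(Z, SZ)), add(SSZ, SZ))))))))
  →27  S(S(S(S(S(S(mul(S(add(Z, mul(Z, SZ))), add(SSZ, SZ))))))))
  →28  S(S(S(S(S(S(add(add(SSZ, SZ), mul(add(Z, mul(Z, SZ)), add(SSZ, SZ)))))))))
  →29  S(S(S(S(S(S(add(S(add(SZ, SZ)), mul(add(Z, mul(Z, SZ)), add(SSZ, SZ)))))))))
  →30  S(S(S(S(S(S(S(add(add(SZ, SZ), mul(add(Z, mul(Z, SZ)), add(SSZ, SZ))))))))))
  →31  S(S(S(S(S(S(S(add(S(add(Z, SZ)), mul(add(Z, mul(Z, SZ)), add(SSZ, SZ))))))))))
  →32  S(S(S(S(S(S(S(S(add(add(Z, SZ), mul(add(Z, mul(Z, SZ)), add(SSZ, SZ)))))))))))
  →33  S(S(S(S(S(S(S(S(add(SZ, mul(add(Z, mul(Z, SZ)), add(SSZ, SZ)))))))))))
  →34  S(S(S(S(S(S(S(S(S(add(Z, mul(add(Z, mul(Z, SZ)), add(SSZ, SZ))))))))))))
  →35  S(S(S(S(S(S(S(S(S(mul(add(Z, mul(Z, SZ)), add(SSZ, SZ)))))))))))
  →36  S(S(S(S(S(S(S(S(S(mul(mul(Z, SZ), add(SSZ, SZ)))))))))))
  →37  S(S(S(S(S(S(S(S(S(mul(Z, add(SSZ, SZ)))))))))))
  →38  S^9(Z)

Answer: YES — reaches normal form S^9(Z) in 38 ≤ 39 steps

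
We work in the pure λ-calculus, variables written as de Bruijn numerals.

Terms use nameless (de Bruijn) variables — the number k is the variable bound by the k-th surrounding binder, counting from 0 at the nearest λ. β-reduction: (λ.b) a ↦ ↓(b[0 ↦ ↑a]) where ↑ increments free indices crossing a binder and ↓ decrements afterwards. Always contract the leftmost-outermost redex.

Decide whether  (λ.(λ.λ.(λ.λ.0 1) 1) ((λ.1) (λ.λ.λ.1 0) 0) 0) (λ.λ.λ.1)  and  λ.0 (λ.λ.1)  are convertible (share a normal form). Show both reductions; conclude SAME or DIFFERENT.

Answer: SAME — A ⇓ λ.0 (λ.λ.1), B ⇓ λ.0 (λ.λ.1)

Derivation:
Term A:
  start: (λ.(λ.λ.(λ.λ.0 1) 1) ((λ.1) (λ.λ.λ.1 0) 0) 0) (λ.λ.λ.1)
  [1] (λ.λ.(λ.λ.0 1) 1) ((λ.λ.λ.λ.1) (λ.λ.λ.1 0) (λ.λ.λ.1)) (λ.λ.λ.1)
  [2] (λ.(λ.λ.0 1) ((λ.λ.λ.λ.1) (λ.λ.λ.1 0) (λ.λ.λ.1))) (λ.λ.λ.1)
  [3] (λ.λ.0 1) ((λ.λ.λ.λ.1) (λ.λ.λ.1 0) (λ.λ.λ.1))
  [4] λ.0 ((λ.λ.λ.λ.1) (λ.λ.λ.1 0) (λ.λ.λ.1))
  [5] λ.0 ((λ.λ.λ.1) (λ.λ.λ.1))
  [6] λ.0 (λ.λ.1)

Term B:
  start: λ.0 (λ.λ.1)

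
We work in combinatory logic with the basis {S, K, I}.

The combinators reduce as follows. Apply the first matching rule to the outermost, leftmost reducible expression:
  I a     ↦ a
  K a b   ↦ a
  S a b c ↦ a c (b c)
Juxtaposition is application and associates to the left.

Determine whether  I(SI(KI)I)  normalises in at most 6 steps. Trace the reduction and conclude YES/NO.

  start: I(SI(KI)I)
  →1  SI(KI)I
  →2  II(KII)
  →3  I(KII)
  →4  KII
  →5  I

Answer: YES — reaches normal form I in 5 ≤ 6 steps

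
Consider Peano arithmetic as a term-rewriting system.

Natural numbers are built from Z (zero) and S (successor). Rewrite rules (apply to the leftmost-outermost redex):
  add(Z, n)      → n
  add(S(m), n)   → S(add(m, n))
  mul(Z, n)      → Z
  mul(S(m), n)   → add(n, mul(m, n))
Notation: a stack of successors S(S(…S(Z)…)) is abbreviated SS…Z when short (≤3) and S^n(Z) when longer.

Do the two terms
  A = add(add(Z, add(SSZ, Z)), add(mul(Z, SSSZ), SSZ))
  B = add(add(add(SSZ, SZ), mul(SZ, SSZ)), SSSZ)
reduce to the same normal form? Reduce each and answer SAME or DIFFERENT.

Term A:
  start: add(add(Z, add(SSZ, Z)), add(mul(Z, SSSZ), SSZ))
  →1  add(add(SSZ, Z), add(mul(Z, SSSZ), SSZ))
  →2  add(S(add(SZ, Z)), add(mul(Z, SSSZ), SSZ))
  →3  S(add(add(SZ, Z), add(mul(Z, SSSZ), SSZ)))
  →4  S(add(S(add(Z, Z)), add(mul(Z, SSSZ), SSZ)))
  →5  S(S(add(add(Z, Z), add(mul(Z, SSSZ), SSZ))))
  →6  S(S(add(Z, add(mul(Z, SSSZ), SSZ))))
  →7  S(S(add(mul(Z, SSSZ), SSZ)))
  →8  S(S(add(Z, SSZ)))
  →9  S^4(Z)

Term B:
  start: add(add(add(SSZ, SZ), mul(SZ, SSZ)), SSSZ)
  →1  add(add(S(add(SZ, SZ)), mul(SZ, SSZ)), SSSZ)
  →2  add(S(add(add(SZ, SZ), mul(SZ, SSZ))), SSSZ)
  →3  S(add(add(add(SZ, SZ), mul(SZ, SSZ)), SSSZ))
  →4  S(add(add(S(add(Z, SZ)), mul(SZ, SSZ)), SSSZ))
  →5  S(add(S(add(add(Z, SZ), mul(SZ, SSZ))), SSSZ))
  →6  S(S(add(add(add(Z, SZ), mul(SZ, SSZ)), SSSZ)))
  →7  S(S(add(add(SZ, mul(SZ, SSZ)), SSSZ)))
  →8  S(S(add(S(add(Z, mul(SZ, SSZ))), SSSZ)))
  →9  S(S(S(add(add(Z, mul(SZ, SSZ)), SSSZ))))
  →10  S(S(S(add(mul(SZ, SSZ), SSSZ))))
  →11  S(S(S(add(add(SSZ, mul(Z, SSZ)), SSSZ))))
  →12  S(S(S(add(S(add(SZ, mul(Z, SSZ))), SSSZ))))
  →13  S(S(S(S(add(add(SZ, mul(Z, SSZ)), SSSZ)))))
  →14  S(S(S(S(add(S(add(Z, mul(Z, SSZ))), SSSZ)))))
  →15  S(S(S(S(S(add(add(Z, mul(Z, SSZ)), SSSZ))))))
  →16  S(S(S(S(S(add(mul(Z, SSZ), SSSZ))))))
  →17  S(S(S(S(S(add(Z, SSSZ))))))
  →18  S^8(Z)

Answer: DIFFERENT — A ⇓ S^4(Z), B ⇓ S^8(Z)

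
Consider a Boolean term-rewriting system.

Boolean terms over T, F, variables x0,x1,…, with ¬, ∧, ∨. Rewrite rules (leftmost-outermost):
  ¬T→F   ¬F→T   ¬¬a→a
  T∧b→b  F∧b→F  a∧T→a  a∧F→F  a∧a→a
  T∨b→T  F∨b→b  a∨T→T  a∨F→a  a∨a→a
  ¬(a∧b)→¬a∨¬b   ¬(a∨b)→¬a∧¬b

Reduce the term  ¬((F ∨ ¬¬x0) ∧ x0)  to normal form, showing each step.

  start: ¬((F ∨ ¬¬x0) ∧ x0)
  →1  ¬(F ∨ ¬¬x0) ∨ ¬x0
  →2  (¬F ∧ ¬¬¬x0) ∨ ¬x0
  →3  (T ∧ ¬¬¬x0) ∨ ¬x0
  →4  ¬¬¬x0 ∨ ¬x0
  →5  ¬x0 ∨ ¬x0
  →6  ¬x0

Answer: normal form = ¬x0  (in 6 steps)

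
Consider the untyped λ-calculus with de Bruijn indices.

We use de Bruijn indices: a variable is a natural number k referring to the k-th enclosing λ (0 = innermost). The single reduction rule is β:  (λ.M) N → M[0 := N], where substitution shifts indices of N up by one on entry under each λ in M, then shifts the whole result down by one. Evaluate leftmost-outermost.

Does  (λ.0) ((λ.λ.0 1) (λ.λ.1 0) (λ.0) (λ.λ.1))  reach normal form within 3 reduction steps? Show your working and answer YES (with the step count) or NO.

Answer: NO — after 3 steps the term is (λ.0) (λ.λ.1 0) (λ.λ.1), not yet normal

Derivation:
  start: (λ.0) ((λ.λ.0 1) (λ.λ.1 0) (λ.0) (λ.λ.1))
  →1  (λ.λ.0 1) (λ.λ.1 0) (λ.0) (λ.λ.1)
  →2  (λ.0 (λ.λ.1 0)) (λ.0) (λ.λ.1)
  →3  (λ.0) (λ.λ.1 0) (λ.λ.1)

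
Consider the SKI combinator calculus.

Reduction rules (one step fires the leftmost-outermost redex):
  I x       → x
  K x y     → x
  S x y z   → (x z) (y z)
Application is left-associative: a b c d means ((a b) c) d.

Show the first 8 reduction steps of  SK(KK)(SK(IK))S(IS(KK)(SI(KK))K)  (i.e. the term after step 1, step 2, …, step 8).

  start: SK(KK)(SK(IK))S(IS(KK)(SI(KK))K)
  [1] K(SK(IK))(KK(SK(IK)))S(IS(KK)(SI(KK))K)
  [2] SK(IK)S(IS(KK)(SI(KK))K)
  [3] KS(IKS)(IS(KK)(SI(KK))K)
  [4] S(IS(KK)(SI(KK))K)
  [5] S(S(KK)(SI(KK))K)
  [6] S(KKK(SI(KK)K))
  [7] S(K(SI(KK)K))
  [8] S(K(IK(KKK)))

Answer: after 8 steps: S(K(IK(KKK)))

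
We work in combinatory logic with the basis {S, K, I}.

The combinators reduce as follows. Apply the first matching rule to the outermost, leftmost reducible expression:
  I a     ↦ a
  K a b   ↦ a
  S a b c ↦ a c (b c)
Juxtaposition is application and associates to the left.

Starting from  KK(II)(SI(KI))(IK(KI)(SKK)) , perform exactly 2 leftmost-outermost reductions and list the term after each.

  start: KK(II)(SI(KI))(IK(KI)(SKK))
  [1] K(SI(KI))(IK(KI)(SKK))
  [2] SI(KI)

Answer: after 2 steps: SI(KI)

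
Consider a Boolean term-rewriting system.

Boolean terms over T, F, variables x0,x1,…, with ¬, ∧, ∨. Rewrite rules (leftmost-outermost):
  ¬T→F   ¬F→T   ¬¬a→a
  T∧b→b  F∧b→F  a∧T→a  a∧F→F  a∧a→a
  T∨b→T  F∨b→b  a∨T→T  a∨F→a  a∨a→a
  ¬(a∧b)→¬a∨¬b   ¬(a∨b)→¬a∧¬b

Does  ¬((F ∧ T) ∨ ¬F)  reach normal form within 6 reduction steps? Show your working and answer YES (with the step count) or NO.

Answer: YES — reaches normal form F in 6 ≤ 6 steps

Reduction:
  start: ¬((F ∧ T) ∨ ¬F)
  →1  ¬(F ∧ T) ∧ ¬¬F
  →2  (¬F ∨ ¬T) ∧ ¬¬F
  →3  (T ∨ ¬T) ∧ ¬¬F
  →4  T ∧ ¬¬F
  →5  ¬¬F
  →6  F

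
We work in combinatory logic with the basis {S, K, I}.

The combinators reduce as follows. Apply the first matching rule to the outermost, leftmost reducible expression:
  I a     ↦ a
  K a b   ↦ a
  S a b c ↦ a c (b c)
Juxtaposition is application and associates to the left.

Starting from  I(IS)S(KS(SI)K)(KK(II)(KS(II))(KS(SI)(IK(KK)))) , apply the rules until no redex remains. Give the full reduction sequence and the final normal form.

  start: I(IS)S(KS(SI)K)(KK(II)(KS(II))(KS(SI)(IK(KK))))
  [1] ISS(KS(SI)K)(KK(II)(KS(II))(KS(SI)(IK(KK))))
  [2] SS(KS(SI)K)(KK(II)(KS(II))(KS(SI)(IK(KK))))
  [3] S(KK(II)(KS(II))(KS(SI)(IK(KK))))(KS(SI)K(KK(II)(KS(II))(KS(SI)(IK(KK)))))
  [4] S(K(KS(II))(KS(SI)(IK(KK))))(KS(SI)K(KK(II)(KS(II))(KS(SI)(IK(KK)))))
  [5] S(KS(II))(KS(SI)K(KK(II)(KS(II))(KS(SI)(IK(KK)))))
  [6] SS(KS(SI)K(KK(II)(KS(II))(KS(SI)(IK(KK)))))
  [7] SS(SK(KK(II)(KS(II))(KS(SI)(IK(KK)))))
  [8] SS(SK(K(KS(II))(KS(SI)(IK(KK)))))
  [9] SS(SK(KS(II)))
  [10] SS(SKS)

Answer: normal form = SS(SKS)  (in 10 steps)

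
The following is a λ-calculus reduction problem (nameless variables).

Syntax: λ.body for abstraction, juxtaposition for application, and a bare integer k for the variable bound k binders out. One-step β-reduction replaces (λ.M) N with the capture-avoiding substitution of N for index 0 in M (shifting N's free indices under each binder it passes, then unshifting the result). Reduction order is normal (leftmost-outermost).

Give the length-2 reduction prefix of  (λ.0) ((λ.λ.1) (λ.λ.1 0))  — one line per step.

Answer: after 2 steps: λ.λ.λ.1 0

Reduction:
  start: (λ.0) ((λ.λ.1) (λ.λ.1 0))
  →1  (λ.λ.1) (λ.λ.1 0)
  →2  λ.λ.λ.1 0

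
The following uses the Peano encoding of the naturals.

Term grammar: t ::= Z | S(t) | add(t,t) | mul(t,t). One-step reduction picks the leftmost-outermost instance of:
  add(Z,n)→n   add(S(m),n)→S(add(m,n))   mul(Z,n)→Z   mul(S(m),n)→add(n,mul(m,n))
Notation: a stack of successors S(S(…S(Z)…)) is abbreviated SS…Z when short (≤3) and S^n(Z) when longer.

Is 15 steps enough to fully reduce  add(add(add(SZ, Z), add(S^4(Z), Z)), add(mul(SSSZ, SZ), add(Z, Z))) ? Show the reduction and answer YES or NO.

  start: add(add(add(SZ, Z), add(S^4(Z), Z)), add(mul(SSSZ, SZ), add(Z, Z)))
  step 1: add(add(S(add(Z, Z)), add(S^4(Z), Z)), add(mul(SSSZ, SZ), add(Z, Z)))
  step 2: add(S(add(add(Z, Z), add(S^4(Z), Z))), add(mul(SSSZ, SZ), add(Z, Z)))
  step 3: S(add(add(add(Z, Z), add(S^4(Z), Z)), add(mul(SSSZ, SZ), add(Z, Z))))
  step 4: S(add(add(Z, add(S^4(Z), Z)), add(mul(SSSZ, SZ), add(Z, Z))))
  step 5: S(add(add(S^4(Z), Z), add(mul(SSSZ, SZ), add(Z, Z))))
  step 6: S(add(S(add(SSSZ, Z)), add(mul(SSSZ, SZ), add(Z, Z))))
  step 7: S(S(add(add(SSSZ, Z), add(mul(SSSZ, SZ), add(Z, Z)))))
  step 8: S(S(add(S(add(SSZ, Z)), add(mul(SSSZ, SZ), add(Z, Z)))))
  step 9: S(S(S(add(add(SSZ, Z), add(mul(SSSZ, SZ), add(Z, Z))))))
  step 10: S(S(S(add(S(add(SZ, Z)), add(mul(SSSZ, SZ), add(Z, Z))))))
  step 11: S(S(S(S(add(add(SZ, Z), add(mul(SSSZ, SZ), add(Z, Z)))))))
  step 12: S(S(S(S(add(S(add(Z, Z)), add(mul(SSSZ, SZ), add(Z, Z)))))))
  step 13: S(S(S(S(S(add(add(Z, Z), add(mul(SSSZ, SZ), add(Z, Z))))))))
  step 14: S(S(S(S(S(add(Z, add(mul(SSSZ, SZ), add(Z, Z))))))))
  step 15: S(S(S(S(S(add(mul(SSSZ, SZ), add(Z, Z)))))))

Answer: NO — after 15 steps the term is S(S(S(S(S(add(mul(SSSZ, SZ), add(Z, Z))))))), not yet normal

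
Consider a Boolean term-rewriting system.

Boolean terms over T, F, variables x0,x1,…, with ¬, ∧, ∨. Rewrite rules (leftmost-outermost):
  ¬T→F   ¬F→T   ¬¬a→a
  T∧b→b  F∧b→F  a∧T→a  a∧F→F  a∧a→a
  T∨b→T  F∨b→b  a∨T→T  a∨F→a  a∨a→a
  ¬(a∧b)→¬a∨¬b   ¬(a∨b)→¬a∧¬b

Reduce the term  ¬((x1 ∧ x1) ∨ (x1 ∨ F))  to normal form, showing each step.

Answer: normal form = ¬x1  (in 7 steps)

Working:
  start: ¬((x1 ∧ x1) ∨ (x1 ∨ F))
  [1] ¬(x1 ∧ x1) ∧ ¬(x1 ∨ F)
  [2] (¬x1 ∨ ¬x1) ∧ ¬(x1 ∨ F)
  [3] ¬x1 ∧ ¬(x1 ∨ F)
  [4] ¬x1 ∧ (¬x1 ∧ ¬F)
  [5] ¬x1 ∧ (¬x1 ∧ T)
  [6] ¬x1 ∧ ¬x1
  [7] ¬x1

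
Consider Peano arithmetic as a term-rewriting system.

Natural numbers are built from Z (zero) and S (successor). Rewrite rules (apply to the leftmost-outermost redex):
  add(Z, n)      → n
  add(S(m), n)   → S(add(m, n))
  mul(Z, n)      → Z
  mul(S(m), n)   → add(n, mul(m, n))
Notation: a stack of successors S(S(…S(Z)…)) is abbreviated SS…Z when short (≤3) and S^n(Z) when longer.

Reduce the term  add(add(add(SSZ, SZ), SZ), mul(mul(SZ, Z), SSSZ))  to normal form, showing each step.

Answer: normal form = S^4(Z)  (in 16 steps)

Derivation:
  start: add(add(add(SSZ, SZ), SZ), mul(mul(SZ, Z), SSSZ))
  →1  add(add(S(add(SZ, SZ)), SZ), mul(mul(SZ, Z), SSSZ))
  →2  add(S(add(add(SZ, SZ), SZ)), mul(mul(SZ, Z), SSSZ))
  →3  S(add(add(add(SZ, SZ), SZ), mul(mul(SZ, Z), SSSZ)))
  →4  S(add(add(S(add(Z, SZ)), SZ), mul(mul(SZ, Z), SSSZ)))
  →5  S(add(S(add(add(Z, SZ), SZ)), mul(mul(SZ, Z), SSSZ)))
  →6  S(S(add(add(add(Z, SZ), SZ), mul(mul(SZ, Z), SSSZ))))
  →7  S(S(add(add(SZ, SZ), mul(mul(SZ, Z), SSSZ))))
  →8  S(S(add(S(add(Z, SZ)), mul(mul(SZ, Z), SSSZ))))
  →9  S(S(S(add(add(Z, SZ), mul(mul(SZ, Z), SSSZ)))))
  →10  S(S(S(add(SZ, mul(mul(SZ, Z), SSSZ)))))
  →11  S(S(S(S(add(Z, mul(mul(SZ, Z), SSSZ))))))
  →12  S(S(S(S(mul(mul(SZ, Z), SSSZ)))))
  →13  S(S(S(S(mul(add(Z, mul(Z, Z)), SSSZ)))))
  →14  S(S(S(S(mul(mul(Z, Z), SSSZ)))))
  →15  S(S(S(S(mul(Z, SSSZ)))))
  →16  S^4(Z)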